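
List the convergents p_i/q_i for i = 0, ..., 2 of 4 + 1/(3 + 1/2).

Using the convergent recurrence p_i = a_i*p_{i-1} + p_{i-2}, q_i = a_i*q_{i-1} + q_{i-2} with p_{-2}=0, p_{-1}=1, q_{-2}=1, q_{-1}=0:
  i=0: a_0=4, p_0 = 4*1 + 0 = 4, q_0 = 4*0 + 1 = 1.
  i=1: a_1=3, p_1 = 3*4 + 1 = 13, q_1 = 3*1 + 0 = 3.
  i=2: a_2=2, p_2 = 2*13 + 4 = 30, q_2 = 2*3 + 1 = 7.

4/1, 13/3, 30/7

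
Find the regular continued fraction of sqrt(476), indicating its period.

[21; (1, 4, 2, 10, 2, 4, 1, 42)]

Write x_i = (sqrt(476) + m_i)/d_i with (m_0, d_0) = (0, 1). a_0 = floor(sqrt(476)) = 21, since 21^2 = 441 <= 476 < 484 = 22^2.
Iterate m_{i+1} = d_i*a_i - m_i, d_{i+1} = (476 - m_{i+1}^2)/d_i, a_{i+1} = floor((a_0 + m_{i+1})/d_{i+1}):
  m_1 = 1*21 - 0 = 21, d_1 = (476 - 21^2)/1 = 35/1 = 35, a_1 = floor((21 + 21)/35) = 1.
  m_2 = 35*1 - 21 = 14, d_2 = (476 - 14^2)/35 = 280/35 = 8, a_2 = floor((21 + 14)/8) = 4.
  m_3 = 8*4 - 14 = 18, d_3 = (476 - 18^2)/8 = 152/8 = 19, a_3 = floor((21 + 18)/19) = 2.
  m_4 = 19*2 - 18 = 20, d_4 = (476 - 20^2)/19 = 76/19 = 4, a_4 = floor((21 + 20)/4) = 10.
  m_5 = 4*10 - 20 = 20, d_5 = (476 - 20^2)/4 = 76/4 = 19, a_5 = floor((21 + 20)/19) = 2.
  m_6 = 19*2 - 20 = 18, d_6 = (476 - 18^2)/19 = 152/19 = 8, a_6 = floor((21 + 18)/8) = 4.
  m_7 = 8*4 - 18 = 14, d_7 = (476 - 14^2)/8 = 280/8 = 35, a_7 = floor((21 + 14)/35) = 1.
  m_8 = 35*1 - 14 = 21, d_8 = (476 - 21^2)/35 = 35/35 = 1, a_8 = floor((21 + 21)/1) = 42.
  m_9 = 1*42 - 21 = 21, d_9 = (476 - 21^2)/1 = 35/1 = 35: (m_9, d_9) = (m_1, d_1) = (21, 35), so from here the quotients repeat a_1, ..., a_8; the period length is 8.
Hence the expansion of sqrt(476) is a_0 = 21 followed by the repeating block 1, 4, 2, 10, 2, 4, 1, 42 (period 8).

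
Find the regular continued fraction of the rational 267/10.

[26; 1, 2, 3]

Run the Euclidean algorithm on 267 and 10; the successive quotients are the partial quotients a_0, a_1, ... (each step inverts the fractional part left over by the previous one):
  267 = 26*10 + 7, so a_0 = 26.
  10 = 1*7 + 3, so a_1 = 1.
  7 = 2*3 + 1, so a_2 = 2.
  3 = 3*1 + 0, so a_3 = 3.
The remainder reaches 0 after 4 divisions, so the expansion has 4 partial quotients, read off in order.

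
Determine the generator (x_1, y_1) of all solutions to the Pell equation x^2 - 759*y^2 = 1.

(x, y) = (551, 20)

First expand sqrt(759) as a continued fraction. With x_i = (sqrt(759) + m_i)/d_i and (m_0, d_0) = (0, 1): a_0 = floor(sqrt(759)) = 27, since 27^2 = 729 <= 759 < 784 = 28^2.
Iterate m_{i+1} = d_i*a_i - m_i, d_{i+1} = (759 - m_{i+1}^2)/d_i, a_{i+1} = floor((a_0 + m_{i+1})/d_{i+1}):
  m_1 = 1*27 - 0 = 27, d_1 = (759 - 27^2)/1 = 30/1 = 30, a_1 = floor((27 + 27)/30) = 1.
  m_2 = 30*1 - 27 = 3, d_2 = (759 - 3^2)/30 = 750/30 = 25, a_2 = floor((27 + 3)/25) = 1.
  m_3 = 25*1 - 3 = 22, d_3 = (759 - 22^2)/25 = 275/25 = 11, a_3 = floor((27 + 22)/11) = 4.
  m_4 = 11*4 - 22 = 22, d_4 = (759 - 22^2)/11 = 275/11 = 25, a_4 = floor((27 + 22)/25) = 1.
  m_5 = 25*1 - 22 = 3, d_5 = (759 - 3^2)/25 = 750/25 = 30, a_5 = floor((27 + 3)/30) = 1.
  m_6 = 30*1 - 3 = 27, d_6 = (759 - 27^2)/30 = 30/30 = 1, a_6 = floor((27 + 27)/1) = 54.
  m_7 = 1*54 - 27 = 27, d_7 = (759 - 27^2)/1 = 30/1 = 30: (m_7, d_7) = (m_1, d_1) = (27, 30), so from here the quotients repeat a_1, ..., a_6; the period length is 6.
So sqrt(759) = [27; (1, 1, 4, 1, 1, 54)] with period length k = 6.
k is even, so the fundamental solution of x^2 - 759y^2 = 1 is (p_{k-1}, q_{k-1}) = (p_5, q_5); compute convergents through index 5.
Convergents (p_i = a_i*p_{i-1} + p_{i-2}, q_i = a_i*q_{i-1} + q_{i-2} with p_{-2}=0, p_{-1}=1, q_{-2}=1, q_{-1}=0):
  i=0: a_0=27, p_0 = 27*1 + 0 = 27, q_0 = 27*0 + 1 = 1.
  i=1: a_1=1, p_1 = 1*27 + 1 = 28, q_1 = 1*1 + 0 = 1.
  i=2: a_2=1, p_2 = 1*28 + 27 = 55, q_2 = 1*1 + 1 = 2.
  i=3: a_3=4, p_3 = 4*55 + 28 = 248, q_3 = 4*2 + 1 = 9.
  i=4: a_4=1, p_4 = 1*248 + 55 = 303, q_4 = 1*9 + 2 = 11.
  i=5: a_5=1, p_5 = 1*303 + 248 = 551, q_5 = 1*11 + 9 = 20.
Check: 551^2 - 759*20^2 = 303601 - 303600 = 1, so (x, y) = (551, 20) solves the equation, and by the theorem it is the least positive solution.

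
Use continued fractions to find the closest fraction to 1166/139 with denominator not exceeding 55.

Expand x = 1166/139 as a continued fraction with the Euclidean algorithm:
  1166 = 8*139 + 54, so a_0 = 8.
  139 = 2*54 + 31, so a_1 = 2.
  54 = 1*31 + 23, so a_2 = 1.
  31 = 1*23 + 8, so a_3 = 1.
  23 = 2*8 + 7, so a_4 = 2.
  8 = 1*7 + 1, so a_5 = 1.
  7 = 7*1 + 0, so a_6 = 7.
so x = [8; 2, 1, 1, 2, 1, 7].
Convergents (p_i = a_i*p_{i-1} + p_{i-2}, q_i = a_i*q_{i-1} + q_{i-2} with p_{-2}=0, p_{-1}=1, q_{-2}=1, q_{-1}=0), until the denominator exceeds 55:
  i=0: a_0=8, p_0 = 8*1 + 0 = 8, q_0 = 8*0 + 1 = 1.
  i=1: a_1=2, p_1 = 2*8 + 1 = 17, q_1 = 2*1 + 0 = 2.
  i=2: a_2=1, p_2 = 1*17 + 8 = 25, q_2 = 1*2 + 1 = 3.
  i=3: a_3=1, p_3 = 1*25 + 17 = 42, q_3 = 1*3 + 2 = 5.
  i=4: a_4=2, p_4 = 2*42 + 25 = 109, q_4 = 2*5 + 3 = 13.
  i=5: a_5=1, p_5 = 1*109 + 42 = 151, q_5 = 1*13 + 5 = 18.
  i=6: a_6=7, p_6 = 7*151 + 109 = 1166, q_6 = 7*18 + 13 = 139.
q_6 = 139 > 55, so the last convergent with denominator <= 55 is p_5/q_5 = 151/18.
The closest fraction with denominator <= 55 is either p_5/q_5 or the intermediate fraction (k*p_5 + p_4)/(k*q_5 + q_4) with the largest k >= 1 whose denominator stays <= 55; these approach x as k grows, and every other convergent or intermediate fraction in range is farther away.
Largest k: floor((55 - q_4)/q_5) = floor((55 - 13)/18) = 2.
That gives (2*151 + 109)/(2*18 + 13) = 411/49.
Compare the errors: |x - 151/18| = |1166*18 - 151*139|/(139*18) = 1/2502, and |x - 411/49| = |1166*49 - 411*139|/(139*49) = 5/6811.
Cross-multiplying, 1*6811 = 6811 < 12510 = 5*2502, so 1/2502 is smaller: the convergent 151/18 is closer to x than 411/49.

151/18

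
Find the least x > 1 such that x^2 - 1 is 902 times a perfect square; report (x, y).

(x, y) = (901, 30)

First expand sqrt(902) as a continued fraction. With x_i = (sqrt(902) + m_i)/d_i and (m_0, d_0) = (0, 1): a_0 = floor(sqrt(902)) = 30, since 30^2 = 900 <= 902 < 961 = 31^2.
Iterate m_{i+1} = d_i*a_i - m_i, d_{i+1} = (902 - m_{i+1}^2)/d_i, a_{i+1} = floor((a_0 + m_{i+1})/d_{i+1}):
  m_1 = 1*30 - 0 = 30, d_1 = (902 - 30^2)/1 = 2/1 = 2, a_1 = floor((30 + 30)/2) = 30.
  m_2 = 2*30 - 30 = 30, d_2 = (902 - 30^2)/2 = 2/2 = 1, a_2 = floor((30 + 30)/1) = 60.
  m_3 = 1*60 - 30 = 30, d_3 = (902 - 30^2)/1 = 2/1 = 2: (m_3, d_3) = (m_1, d_1) = (30, 2), so from here the quotients repeat a_1, a_2; the period length is 2.
So sqrt(902) = [30; (30, 60)] with period length k = 2.
k is even, so the fundamental solution of x^2 - 902y^2 = 1 is (p_{k-1}, q_{k-1}) = (p_1, q_1); compute convergents through index 1.
Convergents (p_i = a_i*p_{i-1} + p_{i-2}, q_i = a_i*q_{i-1} + q_{i-2} with p_{-2}=0, p_{-1}=1, q_{-2}=1, q_{-1}=0):
  i=0: a_0=30, p_0 = 30*1 + 0 = 30, q_0 = 30*0 + 1 = 1.
  i=1: a_1=30, p_1 = 30*30 + 1 = 901, q_1 = 30*1 + 0 = 30.
Check: 901^2 - 902*30^2 = 811801 - 811800 = 1, so (x, y) = (901, 30) solves the equation, and by the theorem it is the least positive solution.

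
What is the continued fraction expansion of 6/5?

[1; 5]

Run the Euclidean algorithm on 6 and 5; the successive quotients are the partial quotients a_0, a_1, ... (each step inverts the fractional part left over by the previous one):
  6 = 1*5 + 1, so a_0 = 1.
  5 = 5*1 + 0, so a_1 = 5.
The remainder reaches 0 after 2 divisions, so the expansion has 2 partial quotients, read off in order.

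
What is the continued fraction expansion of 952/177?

Run the Euclidean algorithm on 952 and 177; the successive quotients are the partial quotients a_0, a_1, ... (each step inverts the fractional part left over by the previous one):
  952 = 5*177 + 67, so a_0 = 5.
  177 = 2*67 + 43, so a_1 = 2.
  67 = 1*43 + 24, so a_2 = 1.
  43 = 1*24 + 19, so a_3 = 1.
  24 = 1*19 + 5, so a_4 = 1.
  19 = 3*5 + 4, so a_5 = 3.
  5 = 1*4 + 1, so a_6 = 1.
  4 = 4*1 + 0, so a_7 = 4.
The remainder reaches 0 after 8 divisions, so the expansion has 8 partial quotients, read off in order.

[5; 2, 1, 1, 1, 3, 1, 4]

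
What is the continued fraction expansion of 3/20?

Run the Euclidean algorithm on 3 and 20; the successive quotients are the partial quotients a_0, a_1, ... (each step inverts the fractional part left over by the previous one):
  3 = 0*20 + 3, so a_0 = 0.
  20 = 6*3 + 2, so a_1 = 6.
  3 = 1*2 + 1, so a_2 = 1.
  2 = 2*1 + 0, so a_3 = 2.
The remainder reaches 0 after 4 divisions, so the expansion has 4 partial quotients, read off in order.

[0; 6, 1, 2]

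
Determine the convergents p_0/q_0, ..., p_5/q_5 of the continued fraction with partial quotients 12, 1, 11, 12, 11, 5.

Using the convergent recurrence p_i = a_i*p_{i-1} + p_{i-2}, q_i = a_i*q_{i-1} + q_{i-2} with p_{-2}=0, p_{-1}=1, q_{-2}=1, q_{-1}=0:
  i=0: a_0=12, p_0 = 12*1 + 0 = 12, q_0 = 12*0 + 1 = 1.
  i=1: a_1=1, p_1 = 1*12 + 1 = 13, q_1 = 1*1 + 0 = 1.
  i=2: a_2=11, p_2 = 11*13 + 12 = 155, q_2 = 11*1 + 1 = 12.
  i=3: a_3=12, p_3 = 12*155 + 13 = 1873, q_3 = 12*12 + 1 = 145.
  i=4: a_4=11, p_4 = 11*1873 + 155 = 20758, q_4 = 11*145 + 12 = 1607.
  i=5: a_5=5, p_5 = 5*20758 + 1873 = 105663, q_5 = 5*1607 + 145 = 8180.

12/1, 13/1, 155/12, 1873/145, 20758/1607, 105663/8180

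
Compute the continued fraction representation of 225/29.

[7; 1, 3, 7]

Run the Euclidean algorithm on 225 and 29; the successive quotients are the partial quotients a_0, a_1, ... (each step inverts the fractional part left over by the previous one):
  225 = 7*29 + 22, so a_0 = 7.
  29 = 1*22 + 7, so a_1 = 1.
  22 = 3*7 + 1, so a_2 = 3.
  7 = 7*1 + 0, so a_3 = 7.
The remainder reaches 0 after 4 divisions, so the expansion has 4 partial quotients, read off in order.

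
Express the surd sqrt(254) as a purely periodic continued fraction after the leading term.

Write x_i = (sqrt(254) + m_i)/d_i with (m_0, d_0) = (0, 1). a_0 = floor(sqrt(254)) = 15, since 15^2 = 225 <= 254 < 256 = 16^2.
Iterate m_{i+1} = d_i*a_i - m_i, d_{i+1} = (254 - m_{i+1}^2)/d_i, a_{i+1} = floor((a_0 + m_{i+1})/d_{i+1}):
  m_1 = 1*15 - 0 = 15, d_1 = (254 - 15^2)/1 = 29/1 = 29, a_1 = floor((15 + 15)/29) = 1.
  m_2 = 29*1 - 15 = 14, d_2 = (254 - 14^2)/29 = 58/29 = 2, a_2 = floor((15 + 14)/2) = 14.
  m_3 = 2*14 - 14 = 14, d_3 = (254 - 14^2)/2 = 58/2 = 29, a_3 = floor((15 + 14)/29) = 1.
  m_4 = 29*1 - 14 = 15, d_4 = (254 - 15^2)/29 = 29/29 = 1, a_4 = floor((15 + 15)/1) = 30.
  m_5 = 1*30 - 15 = 15, d_5 = (254 - 15^2)/1 = 29/1 = 29: (m_5, d_5) = (m_1, d_1) = (15, 29), so from here the quotients repeat a_1, ..., a_4; the period length is 4.
Hence the expansion of sqrt(254) is a_0 = 15 followed by the repeating block 1, 14, 1, 30 (period 4).

[15; (1, 14, 1, 30)]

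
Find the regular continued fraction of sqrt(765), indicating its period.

[27; (1, 1, 1, 13, 6, 13, 1, 1, 1, 54)]

Write x_i = (sqrt(765) + m_i)/d_i with (m_0, d_0) = (0, 1). a_0 = floor(sqrt(765)) = 27, since 27^2 = 729 <= 765 < 784 = 28^2.
Iterate m_{i+1} = d_i*a_i - m_i, d_{i+1} = (765 - m_{i+1}^2)/d_i, a_{i+1} = floor((a_0 + m_{i+1})/d_{i+1}):
  m_1 = 1*27 - 0 = 27, d_1 = (765 - 27^2)/1 = 36/1 = 36, a_1 = floor((27 + 27)/36) = 1.
  m_2 = 36*1 - 27 = 9, d_2 = (765 - 9^2)/36 = 684/36 = 19, a_2 = floor((27 + 9)/19) = 1.
  m_3 = 19*1 - 9 = 10, d_3 = (765 - 10^2)/19 = 665/19 = 35, a_3 = floor((27 + 10)/35) = 1.
  m_4 = 35*1 - 10 = 25, d_4 = (765 - 25^2)/35 = 140/35 = 4, a_4 = floor((27 + 25)/4) = 13.
  m_5 = 4*13 - 25 = 27, d_5 = (765 - 27^2)/4 = 36/4 = 9, a_5 = floor((27 + 27)/9) = 6.
  m_6 = 9*6 - 27 = 27, d_6 = (765 - 27^2)/9 = 36/9 = 4, a_6 = floor((27 + 27)/4) = 13.
  m_7 = 4*13 - 27 = 25, d_7 = (765 - 25^2)/4 = 140/4 = 35, a_7 = floor((27 + 25)/35) = 1.
  m_8 = 35*1 - 25 = 10, d_8 = (765 - 10^2)/35 = 665/35 = 19, a_8 = floor((27 + 10)/19) = 1.
  m_9 = 19*1 - 10 = 9, d_9 = (765 - 9^2)/19 = 684/19 = 36, a_9 = floor((27 + 9)/36) = 1.
  m_10 = 36*1 - 9 = 27, d_10 = (765 - 27^2)/36 = 36/36 = 1, a_10 = floor((27 + 27)/1) = 54.
  m_11 = 1*54 - 27 = 27, d_11 = (765 - 27^2)/1 = 36/1 = 36: (m_11, d_11) = (m_1, d_1) = (27, 36), so from here the quotients repeat a_1, ..., a_10; the period length is 10.
Hence the expansion of sqrt(765) is a_0 = 27 followed by the repeating block 1, 1, 1, 13, 6, 13, 1, 1, 1, 54 (period 10).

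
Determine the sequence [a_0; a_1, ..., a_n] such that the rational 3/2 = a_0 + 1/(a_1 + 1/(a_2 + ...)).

[1; 2]

Run the Euclidean algorithm on 3 and 2; the successive quotients are the partial quotients a_0, a_1, ... (each step inverts the fractional part left over by the previous one):
  3 = 1*2 + 1, so a_0 = 1.
  2 = 2*1 + 0, so a_1 = 2.
The remainder reaches 0 after 2 divisions, so the expansion has 2 partial quotients, read off in order.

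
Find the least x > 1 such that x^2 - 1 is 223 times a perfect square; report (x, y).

First expand sqrt(223) as a continued fraction. With x_i = (sqrt(223) + m_i)/d_i and (m_0, d_0) = (0, 1): a_0 = floor(sqrt(223)) = 14, since 14^2 = 196 <= 223 < 225 = 15^2.
Iterate m_{i+1} = d_i*a_i - m_i, d_{i+1} = (223 - m_{i+1}^2)/d_i, a_{i+1} = floor((a_0 + m_{i+1})/d_{i+1}):
  m_1 = 1*14 - 0 = 14, d_1 = (223 - 14^2)/1 = 27/1 = 27, a_1 = floor((14 + 14)/27) = 1.
  m_2 = 27*1 - 14 = 13, d_2 = (223 - 13^2)/27 = 54/27 = 2, a_2 = floor((14 + 13)/2) = 13.
  m_3 = 2*13 - 13 = 13, d_3 = (223 - 13^2)/2 = 54/2 = 27, a_3 = floor((14 + 13)/27) = 1.
  m_4 = 27*1 - 13 = 14, d_4 = (223 - 14^2)/27 = 27/27 = 1, a_4 = floor((14 + 14)/1) = 28.
  m_5 = 1*28 - 14 = 14, d_5 = (223 - 14^2)/1 = 27/1 = 27: (m_5, d_5) = (m_1, d_1) = (14, 27), so from here the quotients repeat a_1, ..., a_4; the period length is 4.
So sqrt(223) = [14; (1, 13, 1, 28)] with period length k = 4.
k is even, so the fundamental solution of x^2 - 223y^2 = 1 is (p_{k-1}, q_{k-1}) = (p_3, q_3); compute convergents through index 3.
Convergents (p_i = a_i*p_{i-1} + p_{i-2}, q_i = a_i*q_{i-1} + q_{i-2} with p_{-2}=0, p_{-1}=1, q_{-2}=1, q_{-1}=0):
  i=0: a_0=14, p_0 = 14*1 + 0 = 14, q_0 = 14*0 + 1 = 1.
  i=1: a_1=1, p_1 = 1*14 + 1 = 15, q_1 = 1*1 + 0 = 1.
  i=2: a_2=13, p_2 = 13*15 + 14 = 209, q_2 = 13*1 + 1 = 14.
  i=3: a_3=1, p_3 = 1*209 + 15 = 224, q_3 = 1*14 + 1 = 15.
Check: 224^2 - 223*15^2 = 50176 - 50175 = 1, so (x, y) = (224, 15) solves the equation, and by the theorem it is the least positive solution.

(x, y) = (224, 15)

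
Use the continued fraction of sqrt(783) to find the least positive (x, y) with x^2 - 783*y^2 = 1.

(x, y) = (28, 1)

First expand sqrt(783) as a continued fraction. With x_i = (sqrt(783) + m_i)/d_i and (m_0, d_0) = (0, 1): a_0 = floor(sqrt(783)) = 27, since 27^2 = 729 <= 783 < 784 = 28^2.
Iterate m_{i+1} = d_i*a_i - m_i, d_{i+1} = (783 - m_{i+1}^2)/d_i, a_{i+1} = floor((a_0 + m_{i+1})/d_{i+1}):
  m_1 = 1*27 - 0 = 27, d_1 = (783 - 27^2)/1 = 54/1 = 54, a_1 = floor((27 + 27)/54) = 1.
  m_2 = 54*1 - 27 = 27, d_2 = (783 - 27^2)/54 = 54/54 = 1, a_2 = floor((27 + 27)/1) = 54.
  m_3 = 1*54 - 27 = 27, d_3 = (783 - 27^2)/1 = 54/1 = 54: (m_3, d_3) = (m_1, d_1) = (27, 54), so from here the quotients repeat a_1, a_2; the period length is 2.
So sqrt(783) = [27; (1, 54)] with period length k = 2.
k is even, so the fundamental solution of x^2 - 783y^2 = 1 is (p_{k-1}, q_{k-1}) = (p_1, q_1); compute convergents through index 1.
Convergents (p_i = a_i*p_{i-1} + p_{i-2}, q_i = a_i*q_{i-1} + q_{i-2} with p_{-2}=0, p_{-1}=1, q_{-2}=1, q_{-1}=0):
  i=0: a_0=27, p_0 = 27*1 + 0 = 27, q_0 = 27*0 + 1 = 1.
  i=1: a_1=1, p_1 = 1*27 + 1 = 28, q_1 = 1*1 + 0 = 1.
Check: 28^2 - 783*1^2 = 784 - 783 = 1, so (x, y) = (28, 1) solves the equation, and by the theorem it is the least positive solution.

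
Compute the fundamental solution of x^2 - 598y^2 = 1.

(x, y) = (1574351, 64380)

First expand sqrt(598) as a continued fraction. With x_i = (sqrt(598) + m_i)/d_i and (m_0, d_0) = (0, 1): a_0 = floor(sqrt(598)) = 24, since 24^2 = 576 <= 598 < 625 = 25^2.
Iterate m_{i+1} = d_i*a_i - m_i, d_{i+1} = (598 - m_{i+1}^2)/d_i, a_{i+1} = floor((a_0 + m_{i+1})/d_{i+1}):
  m_1 = 1*24 - 0 = 24, d_1 = (598 - 24^2)/1 = 22/1 = 22, a_1 = floor((24 + 24)/22) = 2.
  m_2 = 22*2 - 24 = 20, d_2 = (598 - 20^2)/22 = 198/22 = 9, a_2 = floor((24 + 20)/9) = 4.
  m_3 = 9*4 - 20 = 16, d_3 = (598 - 16^2)/9 = 342/9 = 38, a_3 = floor((24 + 16)/38) = 1.
  m_4 = 38*1 - 16 = 22, d_4 = (598 - 22^2)/38 = 114/38 = 3, a_4 = floor((24 + 22)/3) = 15.
  m_5 = 3*15 - 22 = 23, d_5 = (598 - 23^2)/3 = 69/3 = 23, a_5 = floor((24 + 23)/23) = 2.
  m_6 = 23*2 - 23 = 23, d_6 = (598 - 23^2)/23 = 69/23 = 3, a_6 = floor((24 + 23)/3) = 15.
  m_7 = 3*15 - 23 = 22, d_7 = (598 - 22^2)/3 = 114/3 = 38, a_7 = floor((24 + 22)/38) = 1.
  m_8 = 38*1 - 22 = 16, d_8 = (598 - 16^2)/38 = 342/38 = 9, a_8 = floor((24 + 16)/9) = 4.
  m_9 = 9*4 - 16 = 20, d_9 = (598 - 20^2)/9 = 198/9 = 22, a_9 = floor((24 + 20)/22) = 2.
  m_10 = 22*2 - 20 = 24, d_10 = (598 - 24^2)/22 = 22/22 = 1, a_10 = floor((24 + 24)/1) = 48.
  m_11 = 1*48 - 24 = 24, d_11 = (598 - 24^2)/1 = 22/1 = 22: (m_11, d_11) = (m_1, d_1) = (24, 22), so from here the quotients repeat a_1, ..., a_10; the period length is 10.
So sqrt(598) = [24; (2, 4, 1, 15, 2, 15, 1, 4, 2, 48)] with period length k = 10.
k is even, so the fundamental solution of x^2 - 598y^2 = 1 is (p_{k-1}, q_{k-1}) = (p_9, q_9); compute convergents through index 9.
Convergents (p_i = a_i*p_{i-1} + p_{i-2}, q_i = a_i*q_{i-1} + q_{i-2} with p_{-2}=0, p_{-1}=1, q_{-2}=1, q_{-1}=0):
  i=0: a_0=24, p_0 = 24*1 + 0 = 24, q_0 = 24*0 + 1 = 1.
  i=1: a_1=2, p_1 = 2*24 + 1 = 49, q_1 = 2*1 + 0 = 2.
  i=2: a_2=4, p_2 = 4*49 + 24 = 220, q_2 = 4*2 + 1 = 9.
  i=3: a_3=1, p_3 = 1*220 + 49 = 269, q_3 = 1*9 + 2 = 11.
  i=4: a_4=15, p_4 = 15*269 + 220 = 4255, q_4 = 15*11 + 9 = 174.
  i=5: a_5=2, p_5 = 2*4255 + 269 = 8779, q_5 = 2*174 + 11 = 359.
  i=6: a_6=15, p_6 = 15*8779 + 4255 = 135940, q_6 = 15*359 + 174 = 5559.
  i=7: a_7=1, p_7 = 1*135940 + 8779 = 144719, q_7 = 1*5559 + 359 = 5918.
  i=8: a_8=4, p_8 = 4*144719 + 135940 = 714816, q_8 = 4*5918 + 5559 = 29231.
  i=9: a_9=2, p_9 = 2*714816 + 144719 = 1574351, q_9 = 2*29231 + 5918 = 64380.
Check: 1574351^2 - 598*64380^2 = 2478581071201 - 2478581071200 = 1, so (x, y) = (1574351, 64380) solves the equation, and by the theorem it is the least positive solution.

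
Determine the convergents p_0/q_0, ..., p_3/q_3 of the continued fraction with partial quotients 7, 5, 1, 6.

Using the convergent recurrence p_i = a_i*p_{i-1} + p_{i-2}, q_i = a_i*q_{i-1} + q_{i-2} with p_{-2}=0, p_{-1}=1, q_{-2}=1, q_{-1}=0:
  i=0: a_0=7, p_0 = 7*1 + 0 = 7, q_0 = 7*0 + 1 = 1.
  i=1: a_1=5, p_1 = 5*7 + 1 = 36, q_1 = 5*1 + 0 = 5.
  i=2: a_2=1, p_2 = 1*36 + 7 = 43, q_2 = 1*5 + 1 = 6.
  i=3: a_3=6, p_3 = 6*43 + 36 = 294, q_3 = 6*6 + 5 = 41.

7/1, 36/5, 43/6, 294/41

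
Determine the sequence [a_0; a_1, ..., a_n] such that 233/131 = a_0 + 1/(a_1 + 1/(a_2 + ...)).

[1; 1, 3, 1, 1, 14]

Run the Euclidean algorithm on 233 and 131; the successive quotients are the partial quotients a_0, a_1, ... (each step inverts the fractional part left over by the previous one):
  233 = 1*131 + 102, so a_0 = 1.
  131 = 1*102 + 29, so a_1 = 1.
  102 = 3*29 + 15, so a_2 = 3.
  29 = 1*15 + 14, so a_3 = 1.
  15 = 1*14 + 1, so a_4 = 1.
  14 = 14*1 + 0, so a_5 = 14.
The remainder reaches 0 after 6 divisions, so the expansion has 6 partial quotients, read off in order.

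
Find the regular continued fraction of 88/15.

[5; 1, 6, 2]

Run the Euclidean algorithm on 88 and 15; the successive quotients are the partial quotients a_0, a_1, ... (each step inverts the fractional part left over by the previous one):
  88 = 5*15 + 13, so a_0 = 5.
  15 = 1*13 + 2, so a_1 = 1.
  13 = 6*2 + 1, so a_2 = 6.
  2 = 2*1 + 0, so a_3 = 2.
The remainder reaches 0 after 4 divisions, so the expansion has 4 partial quotients, read off in order.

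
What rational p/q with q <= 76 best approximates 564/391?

Expand x = 564/391 as a continued fraction with the Euclidean algorithm:
  564 = 1*391 + 173, so a_0 = 1.
  391 = 2*173 + 45, so a_1 = 2.
  173 = 3*45 + 38, so a_2 = 3.
  45 = 1*38 + 7, so a_3 = 1.
  38 = 5*7 + 3, so a_4 = 5.
  7 = 2*3 + 1, so a_5 = 2.
  3 = 3*1 + 0, so a_6 = 3.
so x = [1; 2, 3, 1, 5, 2, 3].
Convergents (p_i = a_i*p_{i-1} + p_{i-2}, q_i = a_i*q_{i-1} + q_{i-2} with p_{-2}=0, p_{-1}=1, q_{-2}=1, q_{-1}=0), until the denominator exceeds 76:
  i=0: a_0=1, p_0 = 1*1 + 0 = 1, q_0 = 1*0 + 1 = 1.
  i=1: a_1=2, p_1 = 2*1 + 1 = 3, q_1 = 2*1 + 0 = 2.
  i=2: a_2=3, p_2 = 3*3 + 1 = 10, q_2 = 3*2 + 1 = 7.
  i=3: a_3=1, p_3 = 1*10 + 3 = 13, q_3 = 1*7 + 2 = 9.
  i=4: a_4=5, p_4 = 5*13 + 10 = 75, q_4 = 5*9 + 7 = 52.
  i=5: a_5=2, p_5 = 2*75 + 13 = 163, q_5 = 2*52 + 9 = 113.
q_5 = 113 > 76, so the last convergent with denominator <= 76 is p_4/q_4 = 75/52.
The closest fraction with denominator <= 76 is either p_4/q_4 or the intermediate fraction (k*p_4 + p_3)/(k*q_4 + q_3) with the largest k >= 1 whose denominator stays <= 76; these approach x as k grows, and every other convergent or intermediate fraction in range is farther away.
Largest k: floor((76 - q_3)/q_4) = floor((76 - 9)/52) = 1.
That gives (1*75 + 13)/(1*52 + 9) = 88/61.
Compare the errors: |x - 75/52| = |564*52 - 75*391|/(391*52) = 3/20332, and |x - 88/61| = |564*61 - 88*391|/(391*61) = 4/23851.
Cross-multiplying, 3*23851 = 71553 < 81328 = 4*20332, so 3/20332 is smaller: the convergent 75/52 is closer to x than 88/61.

75/52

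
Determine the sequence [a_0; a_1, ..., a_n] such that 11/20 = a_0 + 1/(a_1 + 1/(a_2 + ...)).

[0; 1, 1, 4, 2]

Run the Euclidean algorithm on 11 and 20; the successive quotients are the partial quotients a_0, a_1, ... (each step inverts the fractional part left over by the previous one):
  11 = 0*20 + 11, so a_0 = 0.
  20 = 1*11 + 9, so a_1 = 1.
  11 = 1*9 + 2, so a_2 = 1.
  9 = 4*2 + 1, so a_3 = 4.
  2 = 2*1 + 0, so a_4 = 2.
The remainder reaches 0 after 5 divisions, so the expansion has 5 partial quotients, read off in order.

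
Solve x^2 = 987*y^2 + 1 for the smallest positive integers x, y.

First expand sqrt(987) as a continued fraction. With x_i = (sqrt(987) + m_i)/d_i and (m_0, d_0) = (0, 1): a_0 = floor(sqrt(987)) = 31, since 31^2 = 961 <= 987 < 1024 = 32^2.
Iterate m_{i+1} = d_i*a_i - m_i, d_{i+1} = (987 - m_{i+1}^2)/d_i, a_{i+1} = floor((a_0 + m_{i+1})/d_{i+1}):
  m_1 = 1*31 - 0 = 31, d_1 = (987 - 31^2)/1 = 26/1 = 26, a_1 = floor((31 + 31)/26) = 2.
  m_2 = 26*2 - 31 = 21, d_2 = (987 - 21^2)/26 = 546/26 = 21, a_2 = floor((31 + 21)/21) = 2.
  m_3 = 21*2 - 21 = 21, d_3 = (987 - 21^2)/21 = 546/21 = 26, a_3 = floor((31 + 21)/26) = 2.
  m_4 = 26*2 - 21 = 31, d_4 = (987 - 31^2)/26 = 26/26 = 1, a_4 = floor((31 + 31)/1) = 62.
  m_5 = 1*62 - 31 = 31, d_5 = (987 - 31^2)/1 = 26/1 = 26: (m_5, d_5) = (m_1, d_1) = (31, 26), so from here the quotients repeat a_1, ..., a_4; the period length is 4.
So sqrt(987) = [31; (2, 2, 2, 62)] with period length k = 4.
k is even, so the fundamental solution of x^2 - 987y^2 = 1 is (p_{k-1}, q_{k-1}) = (p_3, q_3); compute convergents through index 3.
Convergents (p_i = a_i*p_{i-1} + p_{i-2}, q_i = a_i*q_{i-1} + q_{i-2} with p_{-2}=0, p_{-1}=1, q_{-2}=1, q_{-1}=0):
  i=0: a_0=31, p_0 = 31*1 + 0 = 31, q_0 = 31*0 + 1 = 1.
  i=1: a_1=2, p_1 = 2*31 + 1 = 63, q_1 = 2*1 + 0 = 2.
  i=2: a_2=2, p_2 = 2*63 + 31 = 157, q_2 = 2*2 + 1 = 5.
  i=3: a_3=2, p_3 = 2*157 + 63 = 377, q_3 = 2*5 + 2 = 12.
Check: 377^2 - 987*12^2 = 142129 - 142128 = 1, so (x, y) = (377, 12) solves the equation, and by the theorem it is the least positive solution.

(x, y) = (377, 12)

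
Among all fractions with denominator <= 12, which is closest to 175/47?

41/11

Expand x = 175/47 as a continued fraction with the Euclidean algorithm:
  175 = 3*47 + 34, so a_0 = 3.
  47 = 1*34 + 13, so a_1 = 1.
  34 = 2*13 + 8, so a_2 = 2.
  13 = 1*8 + 5, so a_3 = 1.
  8 = 1*5 + 3, so a_4 = 1.
  5 = 1*3 + 2, so a_5 = 1.
  3 = 1*2 + 1, so a_6 = 1.
  2 = 2*1 + 0, so a_7 = 2.
so x = [3; 1, 2, 1, 1, 1, 1, 2].
Convergents (p_i = a_i*p_{i-1} + p_{i-2}, q_i = a_i*q_{i-1} + q_{i-2} with p_{-2}=0, p_{-1}=1, q_{-2}=1, q_{-1}=0), until the denominator exceeds 12:
  i=0: a_0=3, p_0 = 3*1 + 0 = 3, q_0 = 3*0 + 1 = 1.
  i=1: a_1=1, p_1 = 1*3 + 1 = 4, q_1 = 1*1 + 0 = 1.
  i=2: a_2=2, p_2 = 2*4 + 3 = 11, q_2 = 2*1 + 1 = 3.
  i=3: a_3=1, p_3 = 1*11 + 4 = 15, q_3 = 1*3 + 1 = 4.
  i=4: a_4=1, p_4 = 1*15 + 11 = 26, q_4 = 1*4 + 3 = 7.
  i=5: a_5=1, p_5 = 1*26 + 15 = 41, q_5 = 1*7 + 4 = 11.
  i=6: a_6=1, p_6 = 1*41 + 26 = 67, q_6 = 1*11 + 7 = 18.
q_6 = 18 > 12, so the last convergent with denominator <= 12 is p_5/q_5 = 41/11.
The closest fraction with denominator <= 12 is either p_5/q_5 or the intermediate fraction (k*p_5 + p_4)/(k*q_5 + q_4) with the largest k >= 1 whose denominator stays <= 12; these approach x as k grows, and every other convergent or intermediate fraction in range is farther away.
Largest k: floor((12 - q_4)/q_5) = floor((12 - 7)/11) = 0.
Since k = 0, no intermediate fraction beyond p_5/q_5 has denominator <= 12, so the convergent 41/11 is the closest (its error is |175*11 - 41*47|/(47*11) = 2/517).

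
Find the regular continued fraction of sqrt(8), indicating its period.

[2; (1, 4)]

Write x_i = (sqrt(8) + m_i)/d_i with (m_0, d_0) = (0, 1). a_0 = floor(sqrt(8)) = 2, since 2^2 = 4 <= 8 < 9 = 3^2.
Iterate m_{i+1} = d_i*a_i - m_i, d_{i+1} = (8 - m_{i+1}^2)/d_i, a_{i+1} = floor((a_0 + m_{i+1})/d_{i+1}):
  m_1 = 1*2 - 0 = 2, d_1 = (8 - 2^2)/1 = 4/1 = 4, a_1 = floor((2 + 2)/4) = 1.
  m_2 = 4*1 - 2 = 2, d_2 = (8 - 2^2)/4 = 4/4 = 1, a_2 = floor((2 + 2)/1) = 4.
  m_3 = 1*4 - 2 = 2, d_3 = (8 - 2^2)/1 = 4/1 = 4: (m_3, d_3) = (m_1, d_1) = (2, 4), so from here the quotients repeat a_1, a_2; the period length is 2.
Hence the expansion of sqrt(8) is a_0 = 2 followed by the repeating block 1, 4 (period 2).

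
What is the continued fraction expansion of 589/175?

[3; 2, 1, 2, 1, 3, 4]

Run the Euclidean algorithm on 589 and 175; the successive quotients are the partial quotients a_0, a_1, ... (each step inverts the fractional part left over by the previous one):
  589 = 3*175 + 64, so a_0 = 3.
  175 = 2*64 + 47, so a_1 = 2.
  64 = 1*47 + 17, so a_2 = 1.
  47 = 2*17 + 13, so a_3 = 2.
  17 = 1*13 + 4, so a_4 = 1.
  13 = 3*4 + 1, so a_5 = 3.
  4 = 4*1 + 0, so a_6 = 4.
The remainder reaches 0 after 7 divisions, so the expansion has 7 partial quotients, read off in order.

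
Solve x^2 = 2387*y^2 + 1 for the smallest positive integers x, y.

(x, y) = (342, 7)

First expand sqrt(2387) as a continued fraction. With x_i = (sqrt(2387) + m_i)/d_i and (m_0, d_0) = (0, 1): a_0 = floor(sqrt(2387)) = 48, since 48^2 = 2304 <= 2387 < 2401 = 49^2.
Iterate m_{i+1} = d_i*a_i - m_i, d_{i+1} = (2387 - m_{i+1}^2)/d_i, a_{i+1} = floor((a_0 + m_{i+1})/d_{i+1}):
  m_1 = 1*48 - 0 = 48, d_1 = (2387 - 48^2)/1 = 83/1 = 83, a_1 = floor((48 + 48)/83) = 1.
  m_2 = 83*1 - 48 = 35, d_2 = (2387 - 35^2)/83 = 1162/83 = 14, a_2 = floor((48 + 35)/14) = 5.
  m_3 = 14*5 - 35 = 35, d_3 = (2387 - 35^2)/14 = 1162/14 = 83, a_3 = floor((48 + 35)/83) = 1.
  m_4 = 83*1 - 35 = 48, d_4 = (2387 - 48^2)/83 = 83/83 = 1, a_4 = floor((48 + 48)/1) = 96.
  m_5 = 1*96 - 48 = 48, d_5 = (2387 - 48^2)/1 = 83/1 = 83: (m_5, d_5) = (m_1, d_1) = (48, 83), so from here the quotients repeat a_1, ..., a_4; the period length is 4.
So sqrt(2387) = [48; (1, 5, 1, 96)] with period length k = 4.
k is even, so the fundamental solution of x^2 - 2387y^2 = 1 is (p_{k-1}, q_{k-1}) = (p_3, q_3); compute convergents through index 3.
Convergents (p_i = a_i*p_{i-1} + p_{i-2}, q_i = a_i*q_{i-1} + q_{i-2} with p_{-2}=0, p_{-1}=1, q_{-2}=1, q_{-1}=0):
  i=0: a_0=48, p_0 = 48*1 + 0 = 48, q_0 = 48*0 + 1 = 1.
  i=1: a_1=1, p_1 = 1*48 + 1 = 49, q_1 = 1*1 + 0 = 1.
  i=2: a_2=5, p_2 = 5*49 + 48 = 293, q_2 = 5*1 + 1 = 6.
  i=3: a_3=1, p_3 = 1*293 + 49 = 342, q_3 = 1*6 + 1 = 7.
Check: 342^2 - 2387*7^2 = 116964 - 116963 = 1, so (x, y) = (342, 7) solves the equation, and by the theorem it is the least positive solution.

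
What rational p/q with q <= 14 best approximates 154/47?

36/11

Expand x = 154/47 as a continued fraction with the Euclidean algorithm:
  154 = 3*47 + 13, so a_0 = 3.
  47 = 3*13 + 8, so a_1 = 3.
  13 = 1*8 + 5, so a_2 = 1.
  8 = 1*5 + 3, so a_3 = 1.
  5 = 1*3 + 2, so a_4 = 1.
  3 = 1*2 + 1, so a_5 = 1.
  2 = 2*1 + 0, so a_6 = 2.
so x = [3; 3, 1, 1, 1, 1, 2].
Convergents (p_i = a_i*p_{i-1} + p_{i-2}, q_i = a_i*q_{i-1} + q_{i-2} with p_{-2}=0, p_{-1}=1, q_{-2}=1, q_{-1}=0), until the denominator exceeds 14:
  i=0: a_0=3, p_0 = 3*1 + 0 = 3, q_0 = 3*0 + 1 = 1.
  i=1: a_1=3, p_1 = 3*3 + 1 = 10, q_1 = 3*1 + 0 = 3.
  i=2: a_2=1, p_2 = 1*10 + 3 = 13, q_2 = 1*3 + 1 = 4.
  i=3: a_3=1, p_3 = 1*13 + 10 = 23, q_3 = 1*4 + 3 = 7.
  i=4: a_4=1, p_4 = 1*23 + 13 = 36, q_4 = 1*7 + 4 = 11.
  i=5: a_5=1, p_5 = 1*36 + 23 = 59, q_5 = 1*11 + 7 = 18.
q_5 = 18 > 14, so the last convergent with denominator <= 14 is p_4/q_4 = 36/11.
The closest fraction with denominator <= 14 is either p_4/q_4 or the intermediate fraction (k*p_4 + p_3)/(k*q_4 + q_3) with the largest k >= 1 whose denominator stays <= 14; these approach x as k grows, and every other convergent or intermediate fraction in range is farther away.
Largest k: floor((14 - q_3)/q_4) = floor((14 - 7)/11) = 0.
Since k = 0, no intermediate fraction beyond p_4/q_4 has denominator <= 14, so the convergent 36/11 is the closest (its error is |154*11 - 36*47|/(47*11) = 2/517).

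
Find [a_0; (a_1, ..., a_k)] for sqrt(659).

[25; (1, 2, 25, 2, 1, 50)]

Write x_i = (sqrt(659) + m_i)/d_i with (m_0, d_0) = (0, 1). a_0 = floor(sqrt(659)) = 25, since 25^2 = 625 <= 659 < 676 = 26^2.
Iterate m_{i+1} = d_i*a_i - m_i, d_{i+1} = (659 - m_{i+1}^2)/d_i, a_{i+1} = floor((a_0 + m_{i+1})/d_{i+1}):
  m_1 = 1*25 - 0 = 25, d_1 = (659 - 25^2)/1 = 34/1 = 34, a_1 = floor((25 + 25)/34) = 1.
  m_2 = 34*1 - 25 = 9, d_2 = (659 - 9^2)/34 = 578/34 = 17, a_2 = floor((25 + 9)/17) = 2.
  m_3 = 17*2 - 9 = 25, d_3 = (659 - 25^2)/17 = 34/17 = 2, a_3 = floor((25 + 25)/2) = 25.
  m_4 = 2*25 - 25 = 25, d_4 = (659 - 25^2)/2 = 34/2 = 17, a_4 = floor((25 + 25)/17) = 2.
  m_5 = 17*2 - 25 = 9, d_5 = (659 - 9^2)/17 = 578/17 = 34, a_5 = floor((25 + 9)/34) = 1.
  m_6 = 34*1 - 9 = 25, d_6 = (659 - 25^2)/34 = 34/34 = 1, a_6 = floor((25 + 25)/1) = 50.
  m_7 = 1*50 - 25 = 25, d_7 = (659 - 25^2)/1 = 34/1 = 34: (m_7, d_7) = (m_1, d_1) = (25, 34), so from here the quotients repeat a_1, ..., a_6; the period length is 6.
Hence the expansion of sqrt(659) is a_0 = 25 followed by the repeating block 1, 2, 25, 2, 1, 50 (period 6).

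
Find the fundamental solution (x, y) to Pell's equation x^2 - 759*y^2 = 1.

First expand sqrt(759) as a continued fraction. With x_i = (sqrt(759) + m_i)/d_i and (m_0, d_0) = (0, 1): a_0 = floor(sqrt(759)) = 27, since 27^2 = 729 <= 759 < 784 = 28^2.
Iterate m_{i+1} = d_i*a_i - m_i, d_{i+1} = (759 - m_{i+1}^2)/d_i, a_{i+1} = floor((a_0 + m_{i+1})/d_{i+1}):
  m_1 = 1*27 - 0 = 27, d_1 = (759 - 27^2)/1 = 30/1 = 30, a_1 = floor((27 + 27)/30) = 1.
  m_2 = 30*1 - 27 = 3, d_2 = (759 - 3^2)/30 = 750/30 = 25, a_2 = floor((27 + 3)/25) = 1.
  m_3 = 25*1 - 3 = 22, d_3 = (759 - 22^2)/25 = 275/25 = 11, a_3 = floor((27 + 22)/11) = 4.
  m_4 = 11*4 - 22 = 22, d_4 = (759 - 22^2)/11 = 275/11 = 25, a_4 = floor((27 + 22)/25) = 1.
  m_5 = 25*1 - 22 = 3, d_5 = (759 - 3^2)/25 = 750/25 = 30, a_5 = floor((27 + 3)/30) = 1.
  m_6 = 30*1 - 3 = 27, d_6 = (759 - 27^2)/30 = 30/30 = 1, a_6 = floor((27 + 27)/1) = 54.
  m_7 = 1*54 - 27 = 27, d_7 = (759 - 27^2)/1 = 30/1 = 30: (m_7, d_7) = (m_1, d_1) = (27, 30), so from here the quotients repeat a_1, ..., a_6; the period length is 6.
So sqrt(759) = [27; (1, 1, 4, 1, 1, 54)] with period length k = 6.
k is even, so the fundamental solution of x^2 - 759y^2 = 1 is (p_{k-1}, q_{k-1}) = (p_5, q_5); compute convergents through index 5.
Convergents (p_i = a_i*p_{i-1} + p_{i-2}, q_i = a_i*q_{i-1} + q_{i-2} with p_{-2}=0, p_{-1}=1, q_{-2}=1, q_{-1}=0):
  i=0: a_0=27, p_0 = 27*1 + 0 = 27, q_0 = 27*0 + 1 = 1.
  i=1: a_1=1, p_1 = 1*27 + 1 = 28, q_1 = 1*1 + 0 = 1.
  i=2: a_2=1, p_2 = 1*28 + 27 = 55, q_2 = 1*1 + 1 = 2.
  i=3: a_3=4, p_3 = 4*55 + 28 = 248, q_3 = 4*2 + 1 = 9.
  i=4: a_4=1, p_4 = 1*248 + 55 = 303, q_4 = 1*9 + 2 = 11.
  i=5: a_5=1, p_5 = 1*303 + 248 = 551, q_5 = 1*11 + 9 = 20.
Check: 551^2 - 759*20^2 = 303601 - 303600 = 1, so (x, y) = (551, 20) solves the equation, and by the theorem it is the least positive solution.

(x, y) = (551, 20)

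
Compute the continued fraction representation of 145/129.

Run the Euclidean algorithm on 145 and 129; the successive quotients are the partial quotients a_0, a_1, ... (each step inverts the fractional part left over by the previous one):
  145 = 1*129 + 16, so a_0 = 1.
  129 = 8*16 + 1, so a_1 = 8.
  16 = 16*1 + 0, so a_2 = 16.
The remainder reaches 0 after 3 divisions, so the expansion has 3 partial quotients, read off in order.

[1; 8, 16]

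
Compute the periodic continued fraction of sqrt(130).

Write x_i = (sqrt(130) + m_i)/d_i with (m_0, d_0) = (0, 1). a_0 = floor(sqrt(130)) = 11, since 11^2 = 121 <= 130 < 144 = 12^2.
Iterate m_{i+1} = d_i*a_i - m_i, d_{i+1} = (130 - m_{i+1}^2)/d_i, a_{i+1} = floor((a_0 + m_{i+1})/d_{i+1}):
  m_1 = 1*11 - 0 = 11, d_1 = (130 - 11^2)/1 = 9/1 = 9, a_1 = floor((11 + 11)/9) = 2.
  m_2 = 9*2 - 11 = 7, d_2 = (130 - 7^2)/9 = 81/9 = 9, a_2 = floor((11 + 7)/9) = 2.
  m_3 = 9*2 - 7 = 11, d_3 = (130 - 11^2)/9 = 9/9 = 1, a_3 = floor((11 + 11)/1) = 22.
  m_4 = 1*22 - 11 = 11, d_4 = (130 - 11^2)/1 = 9/1 = 9: (m_4, d_4) = (m_1, d_1) = (11, 9), so from here the quotients repeat a_1, ..., a_3; the period length is 3.
Hence the expansion of sqrt(130) is a_0 = 11 followed by the repeating block 2, 2, 22 (period 3).

[11; (2, 2, 22)]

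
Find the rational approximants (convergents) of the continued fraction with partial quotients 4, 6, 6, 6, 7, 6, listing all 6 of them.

4/1, 25/6, 154/37, 949/228, 6797/1633, 41731/10026

Using the convergent recurrence p_i = a_i*p_{i-1} + p_{i-2}, q_i = a_i*q_{i-1} + q_{i-2} with p_{-2}=0, p_{-1}=1, q_{-2}=1, q_{-1}=0:
  i=0: a_0=4, p_0 = 4*1 + 0 = 4, q_0 = 4*0 + 1 = 1.
  i=1: a_1=6, p_1 = 6*4 + 1 = 25, q_1 = 6*1 + 0 = 6.
  i=2: a_2=6, p_2 = 6*25 + 4 = 154, q_2 = 6*6 + 1 = 37.
  i=3: a_3=6, p_3 = 6*154 + 25 = 949, q_3 = 6*37 + 6 = 228.
  i=4: a_4=7, p_4 = 7*949 + 154 = 6797, q_4 = 7*228 + 37 = 1633.
  i=5: a_5=6, p_5 = 6*6797 + 949 = 41731, q_5 = 6*1633 + 228 = 10026.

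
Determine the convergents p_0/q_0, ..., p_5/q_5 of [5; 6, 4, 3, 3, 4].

5/1, 31/6, 129/25, 418/81, 1383/268, 5950/1153

Using the convergent recurrence p_i = a_i*p_{i-1} + p_{i-2}, q_i = a_i*q_{i-1} + q_{i-2} with p_{-2}=0, p_{-1}=1, q_{-2}=1, q_{-1}=0:
  i=0: a_0=5, p_0 = 5*1 + 0 = 5, q_0 = 5*0 + 1 = 1.
  i=1: a_1=6, p_1 = 6*5 + 1 = 31, q_1 = 6*1 + 0 = 6.
  i=2: a_2=4, p_2 = 4*31 + 5 = 129, q_2 = 4*6 + 1 = 25.
  i=3: a_3=3, p_3 = 3*129 + 31 = 418, q_3 = 3*25 + 6 = 81.
  i=4: a_4=3, p_4 = 3*418 + 129 = 1383, q_4 = 3*81 + 25 = 268.
  i=5: a_5=4, p_5 = 4*1383 + 418 = 5950, q_5 = 4*268 + 81 = 1153.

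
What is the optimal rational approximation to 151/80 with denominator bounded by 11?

Expand x = 151/80 as a continued fraction with the Euclidean algorithm:
  151 = 1*80 + 71, so a_0 = 1.
  80 = 1*71 + 9, so a_1 = 1.
  71 = 7*9 + 8, so a_2 = 7.
  9 = 1*8 + 1, so a_3 = 1.
  8 = 8*1 + 0, so a_4 = 8.
so x = [1; 1, 7, 1, 8].
Convergents (p_i = a_i*p_{i-1} + p_{i-2}, q_i = a_i*q_{i-1} + q_{i-2} with p_{-2}=0, p_{-1}=1, q_{-2}=1, q_{-1}=0), until the denominator exceeds 11:
  i=0: a_0=1, p_0 = 1*1 + 0 = 1, q_0 = 1*0 + 1 = 1.
  i=1: a_1=1, p_1 = 1*1 + 1 = 2, q_1 = 1*1 + 0 = 1.
  i=2: a_2=7, p_2 = 7*2 + 1 = 15, q_2 = 7*1 + 1 = 8.
  i=3: a_3=1, p_3 = 1*15 + 2 = 17, q_3 = 1*8 + 1 = 9.
  i=4: a_4=8, p_4 = 8*17 + 15 = 151, q_4 = 8*9 + 8 = 80.
q_4 = 80 > 11, so the last convergent with denominator <= 11 is p_3/q_3 = 17/9.
The closest fraction with denominator <= 11 is either p_3/q_3 or the intermediate fraction (k*p_3 + p_2)/(k*q_3 + q_2) with the largest k >= 1 whose denominator stays <= 11; these approach x as k grows, and every other convergent or intermediate fraction in range is farther away.
Largest k: floor((11 - q_2)/q_3) = floor((11 - 8)/9) = 0.
Since k = 0, no intermediate fraction beyond p_3/q_3 has denominator <= 11, so the convergent 17/9 is the closest (its error is |151*9 - 17*80|/(80*9) = 1/720).

17/9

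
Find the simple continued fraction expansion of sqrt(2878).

Write x_i = (sqrt(2878) + m_i)/d_i with (m_0, d_0) = (0, 1). a_0 = floor(sqrt(2878)) = 53, since 53^2 = 2809 <= 2878 < 2916 = 54^2.
Iterate m_{i+1} = d_i*a_i - m_i, d_{i+1} = (2878 - m_{i+1}^2)/d_i, a_{i+1} = floor((a_0 + m_{i+1})/d_{i+1}):
  m_1 = 1*53 - 0 = 53, d_1 = (2878 - 53^2)/1 = 69/1 = 69, a_1 = floor((53 + 53)/69) = 1.
  m_2 = 69*1 - 53 = 16, d_2 = (2878 - 16^2)/69 = 2622/69 = 38, a_2 = floor((53 + 16)/38) = 1.
  m_3 = 38*1 - 16 = 22, d_3 = (2878 - 22^2)/38 = 2394/38 = 63, a_3 = floor((53 + 22)/63) = 1.
  m_4 = 63*1 - 22 = 41, d_4 = (2878 - 41^2)/63 = 1197/63 = 19, a_4 = floor((53 + 41)/19) = 4.
  m_5 = 19*4 - 41 = 35, d_5 = (2878 - 35^2)/19 = 1653/19 = 87, a_5 = floor((53 + 35)/87) = 1.
  m_6 = 87*1 - 35 = 52, d_6 = (2878 - 52^2)/87 = 174/87 = 2, a_6 = floor((53 + 52)/2) = 52.
  m_7 = 2*52 - 52 = 52, d_7 = (2878 - 52^2)/2 = 174/2 = 87, a_7 = floor((53 + 52)/87) = 1.
  m_8 = 87*1 - 52 = 35, d_8 = (2878 - 35^2)/87 = 1653/87 = 19, a_8 = floor((53 + 35)/19) = 4.
  m_9 = 19*4 - 35 = 41, d_9 = (2878 - 41^2)/19 = 1197/19 = 63, a_9 = floor((53 + 41)/63) = 1.
  m_10 = 63*1 - 41 = 22, d_10 = (2878 - 22^2)/63 = 2394/63 = 38, a_10 = floor((53 + 22)/38) = 1.
  m_11 = 38*1 - 22 = 16, d_11 = (2878 - 16^2)/38 = 2622/38 = 69, a_11 = floor((53 + 16)/69) = 1.
  m_12 = 69*1 - 16 = 53, d_12 = (2878 - 53^2)/69 = 69/69 = 1, a_12 = floor((53 + 53)/1) = 106.
  m_13 = 1*106 - 53 = 53, d_13 = (2878 - 53^2)/1 = 69/1 = 69: (m_13, d_13) = (m_1, d_1) = (53, 69), so from here the quotients repeat a_1, ..., a_12; the period length is 12.
Hence the expansion of sqrt(2878) is a_0 = 53 followed by the repeating block 1, 1, 1, 4, 1, 52, 1, 4, 1, 1, 1, 106 (period 12).

[53; (1, 1, 1, 4, 1, 52, 1, 4, 1, 1, 1, 106)]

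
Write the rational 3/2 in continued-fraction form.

[1; 2]

Run the Euclidean algorithm on 3 and 2; the successive quotients are the partial quotients a_0, a_1, ... (each step inverts the fractional part left over by the previous one):
  3 = 1*2 + 1, so a_0 = 1.
  2 = 2*1 + 0, so a_1 = 2.
The remainder reaches 0 after 2 divisions, so the expansion has 2 partial quotients, read off in order.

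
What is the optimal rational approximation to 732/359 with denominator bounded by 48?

Expand x = 732/359 as a continued fraction with the Euclidean algorithm:
  732 = 2*359 + 14, so a_0 = 2.
  359 = 25*14 + 9, so a_1 = 25.
  14 = 1*9 + 5, so a_2 = 1.
  9 = 1*5 + 4, so a_3 = 1.
  5 = 1*4 + 1, so a_4 = 1.
  4 = 4*1 + 0, so a_5 = 4.
so x = [2; 25, 1, 1, 1, 4].
Convergents (p_i = a_i*p_{i-1} + p_{i-2}, q_i = a_i*q_{i-1} + q_{i-2} with p_{-2}=0, p_{-1}=1, q_{-2}=1, q_{-1}=0), until the denominator exceeds 48:
  i=0: a_0=2, p_0 = 2*1 + 0 = 2, q_0 = 2*0 + 1 = 1.
  i=1: a_1=25, p_1 = 25*2 + 1 = 51, q_1 = 25*1 + 0 = 25.
  i=2: a_2=1, p_2 = 1*51 + 2 = 53, q_2 = 1*25 + 1 = 26.
  i=3: a_3=1, p_3 = 1*53 + 51 = 104, q_3 = 1*26 + 25 = 51.
q_3 = 51 > 48, so the last convergent with denominator <= 48 is p_2/q_2 = 53/26.
The closest fraction with denominator <= 48 is either p_2/q_2 or the intermediate fraction (k*p_2 + p_1)/(k*q_2 + q_1) with the largest k >= 1 whose denominator stays <= 48; these approach x as k grows, and every other convergent or intermediate fraction in range is farther away.
Largest k: floor((48 - q_1)/q_2) = floor((48 - 25)/26) = 0.
Since k = 0, no intermediate fraction beyond p_2/q_2 has denominator <= 48, so the convergent 53/26 is the closest (its error is |732*26 - 53*359|/(359*26) = 5/9334).

53/26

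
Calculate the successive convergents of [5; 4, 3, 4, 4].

Using the convergent recurrence p_i = a_i*p_{i-1} + p_{i-2}, q_i = a_i*q_{i-1} + q_{i-2} with p_{-2}=0, p_{-1}=1, q_{-2}=1, q_{-1}=0:
  i=0: a_0=5, p_0 = 5*1 + 0 = 5, q_0 = 5*0 + 1 = 1.
  i=1: a_1=4, p_1 = 4*5 + 1 = 21, q_1 = 4*1 + 0 = 4.
  i=2: a_2=3, p_2 = 3*21 + 5 = 68, q_2 = 3*4 + 1 = 13.
  i=3: a_3=4, p_3 = 4*68 + 21 = 293, q_3 = 4*13 + 4 = 56.
  i=4: a_4=4, p_4 = 4*293 + 68 = 1240, q_4 = 4*56 + 13 = 237.

5/1, 21/4, 68/13, 293/56, 1240/237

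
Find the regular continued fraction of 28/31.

[0; 1, 9, 3]

Run the Euclidean algorithm on 28 and 31; the successive quotients are the partial quotients a_0, a_1, ... (each step inverts the fractional part left over by the previous one):
  28 = 0*31 + 28, so a_0 = 0.
  31 = 1*28 + 3, so a_1 = 1.
  28 = 9*3 + 1, so a_2 = 9.
  3 = 3*1 + 0, so a_3 = 3.
The remainder reaches 0 after 4 divisions, so the expansion has 4 partial quotients, read off in order.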